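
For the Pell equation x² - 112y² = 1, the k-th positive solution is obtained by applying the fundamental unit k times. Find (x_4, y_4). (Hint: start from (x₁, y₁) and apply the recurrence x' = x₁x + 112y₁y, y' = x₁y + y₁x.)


Step 1: Find the fundamental solution (x₁, y₁) of x² - 112y² = 1.
  Expand √112 as a continued fraction. a₀ = ⌊√112⌋ = 10; iterate m_{k+1} = d_k·a_k − m_k, d_{k+1} = (112 − m_{k+1}²)/d_k, a_{k+1} = ⌊(a₀ + m_{k+1})/d_{k+1}⌋ (starting m₀ = 0, d₀ = 1), with convergents p_k = a_k·p_{k-1} + p_{k-2}, q_k = a_k·q_{k-1} + q_{k-2} (p₋₁ = 1, q₋₁ = 0):
  k = 0: a₀ = 10; p₀/q₀ = 10/1; p₀² − 112·q₀² = 100 − 112 = -12.
  k = 1: m = 10, d = 12, a = ⌊(10 + 10)/12⌋ = 1; p/q = (1·10 + 1)/(1·1 + 0) = 11/1; p² − 112·q² = 121 − 112 = 9.
  k = 2: m = 2, d = 9, a = ⌊(10 + 2)/9⌋ = 1; p/q = (1·11 + 10)/(1·1 + 1) = 21/2; p² − 112·q² = 441 − 448 = -7.
  k = 3: m = 7, d = 7, a = ⌊(10 + 7)/7⌋ = 2; p/q = (2·21 + 11)/(2·2 + 1) = 53/5; p² − 112·q² = 2809 − 2800 = 9.
  k = 4: m = 7, d = 9, a = ⌊(10 + 7)/9⌋ = 1; p/q = (1·53 + 21)/(1·5 + 2) = 74/7; p² − 112·q² = 5476 − 5488 = -12.
  k = 5: m = 2, d = 12, a = ⌊(10 + 2)/12⌋ = 1; p/q = (1·74 + 53)/(1·7 + 5) = 127/12; p² − 112·q² = 16129 − 16128 = 1.
  The first convergent with p² − 112·q² = 1 gives the fundamental solution (x₁, y₁) = (127, 12).
Step 2: Apply the recurrence (x_{n+1}, y_{n+1}) = (x₁x_n + 112y₁y_n, x₁y_n + y₁x_n) repeatedly.
  From (x_1, y_1) = (127, 12): x_2 = 127·127 + 112·12·12 = 32257; y_2 = 127·12 + 12·127 = 3048.
  From (x_2, y_2) = (32257, 3048): x_3 = 127·32257 + 112·12·3048 = 8193151; y_3 = 127·3048 + 12·32257 = 774180.
  From (x_3, y_3) = (8193151, 774180): x_4 = 127·8193151 + 112·12·774180 = 2081028097; y_4 = 127·774180 + 12·8193151 = 196638672.
Step 3: Verify x_4² - 112·y_4² = 4330677940503441409 - 4330677940503441408 = 1 (should be 1). ✓

(x_1, y_1) = (127, 12); (x_4, y_4) = (2081028097, 196638672).


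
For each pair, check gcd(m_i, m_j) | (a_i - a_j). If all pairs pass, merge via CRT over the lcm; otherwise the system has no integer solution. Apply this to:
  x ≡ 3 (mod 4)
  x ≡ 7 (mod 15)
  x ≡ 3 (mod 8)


Moduli 4, 15, 8 are not pairwise coprime, so CRT works modulo lcm(m_i) when all pairwise compatibility conditions hold.
Pairwise compatibility: gcd(m_i, m_j) must divide a_i - a_j for every pair.
Merge one congruence at a time:
  Start: x ≡ 3 (mod 4).
  Combine with x ≡ 7 (mod 15): gcd(4, 15) = 1; 7 - 3 = 4, which IS divisible by 1, so compatible.
    Write x = 3 + 4·t and substitute into x ≡ 7 (mod 15): 4·t ≡ 7 − 3 = 4 (mod 15).
    The inverse of 4 mod 15 is 4 (since 4·4 = 16 = 1·15 + 1), so t ≡ 4·4 = 16 ≡ 1 (mod 15).
    Then x = 3 + 4·1 = 7, valid modulo lcm(4, 15) = 60: x ≡ 7 (mod 60).
  Combine with x ≡ 3 (mod 8): gcd(60, 8) = 4; 3 - 7 = -4, which IS divisible by 4, so compatible.
    Write x = 7 + 60·t and substitute into x ≡ 3 (mod 8): 60·t ≡ 3 − 7 = -4 (mod 8).
    Divide the congruence (and modulus) by g = 4: 15·t ≡ -1 (mod 2).
    Reduce coefficients mod 2: 1·t ≡ 1 (mod 2).
    So t ≡ 1 (mod 2).
    Then x = 7 + 60·1 = 67, valid modulo lcm(60, 8) = 120: x ≡ 67 (mod 120).
Verify: 67 mod 4 = 3, 67 mod 15 = 7, 67 mod 8 = 3.

x ≡ 67 (mod 120).


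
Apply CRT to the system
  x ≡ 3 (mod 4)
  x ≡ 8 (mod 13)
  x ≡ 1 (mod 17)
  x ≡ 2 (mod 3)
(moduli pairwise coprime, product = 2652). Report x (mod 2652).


Product of moduli M = 4 · 13 · 17 · 3 = 2652.
Merge one congruence at a time:
  Start: x ≡ 3 (mod 4).
  Combine with x ≡ 8 (mod 13); new modulus lcm = 52.
    Write x = 3 + 4·t and substitute into x ≡ 8 (mod 13): 4·t ≡ 8 − 3 = 5 (mod 13).
    The inverse of 4 mod 13 is 10 (since 4·10 = 40 = 3·13 + 1), so t ≡ 10·5 = 50 ≡ 11 (mod 13).
    Then x = 3 + 4·11 = 47, valid modulo lcm(4, 13) = 52: x ≡ 47 (mod 52).
  Combine with x ≡ 1 (mod 17); new modulus lcm = 884.
    Write x = 47 + 52·t and substitute into x ≡ 1 (mod 17): 52·t ≡ 1 − 47 = -46 (mod 17).
    Reduce coefficients mod 17: 1·t ≡ 5 (mod 17).
    So t ≡ 5 (mod 17).
    Then x = 47 + 52·5 = 307, valid modulo lcm(52, 17) = 884: x ≡ 307 (mod 884).
  Combine with x ≡ 2 (mod 3); new modulus lcm = 2652.
    Write x = 307 + 884·t and substitute into x ≡ 2 (mod 3): 884·t ≡ 2 − 307 = -305 (mod 3).
    Reduce coefficients mod 3: 2·t ≡ 1 (mod 3).
    The inverse of 2 mod 3 is 2 (since 2·2 = 4 = 1·3 + 1), so t ≡ 2·1 = 2 ≡ 2 (mod 3).
    Then x = 307 + 884·2 = 2075, valid modulo lcm(884, 3) = 2652: x ≡ 2075 (mod 2652).
Verify against each original: 2075 mod 4 = 3, 2075 mod 13 = 8, 2075 mod 17 = 1, 2075 mod 3 = 2.

x ≡ 2075 (mod 2652).


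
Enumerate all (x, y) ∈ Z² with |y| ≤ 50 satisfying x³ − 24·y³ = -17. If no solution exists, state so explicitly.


The equation is x³ - 24y³ = -17. For fixed y, x³ = 24·y³ − 17, so a solution requires the RHS to be a perfect cube.
Strategy: iterate y from -50 to 50, compute RHS = 24·y³ − 17, and check whether it is a (positive or negative) perfect cube.
Check small values of y:
  y = 0: RHS = -17 is not a perfect cube.
  y = 1: RHS = 7 is not a perfect cube.
  y = -1: RHS = -41 is not a perfect cube.
  y = 2: RHS = 175 is not a perfect cube.
  y = -2: RHS = -209 is not a perfect cube.
  y = 3: RHS = 631 is not a perfect cube.
  y = -3: RHS = -665 is not a perfect cube.
Continuing the search up to |y| = 50 finds no solutions either.
No (x, y) in the scanned range satisfies the equation.

No integer solutions with |y| ≤ 50.


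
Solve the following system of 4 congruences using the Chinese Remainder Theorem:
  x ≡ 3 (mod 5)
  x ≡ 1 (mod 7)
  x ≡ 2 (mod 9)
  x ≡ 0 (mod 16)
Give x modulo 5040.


Product of moduli M = 5 · 7 · 9 · 16 = 5040.
Merge one congruence at a time:
  Start: x ≡ 3 (mod 5).
  Combine with x ≡ 1 (mod 7); new modulus lcm = 35.
    Write x = 3 + 5·t and substitute into x ≡ 1 (mod 7): 5·t ≡ 1 − 3 = -2 (mod 7).
    Reduce coefficients mod 7: 5·t ≡ 5 (mod 7).
    The inverse of 5 mod 7 is 3 (since 5·3 = 15 = 2·7 + 1), so t ≡ 3·5 = 15 ≡ 1 (mod 7).
    Then x = 3 + 5·1 = 8, valid modulo lcm(5, 7) = 35: x ≡ 8 (mod 35).
  Combine with x ≡ 2 (mod 9); new modulus lcm = 315.
    Write x = 8 + 35·t and substitute into x ≡ 2 (mod 9): 35·t ≡ 2 − 8 = -6 (mod 9).
    Reduce coefficients mod 9: 8·t ≡ 3 (mod 9).
    The inverse of 8 mod 9 is 8 (since 8·8 = 64 = 7·9 + 1), so t ≡ 8·3 = 24 ≡ 6 (mod 9).
    Then x = 8 + 35·6 = 218, valid modulo lcm(35, 9) = 315: x ≡ 218 (mod 315).
  Combine with x ≡ 0 (mod 16); new modulus lcm = 5040.
    Write x = 218 + 315·t and substitute into x ≡ 0 (mod 16): 315·t ≡ 0 − 218 = -218 (mod 16).
    Reduce coefficients mod 16: 11·t ≡ 6 (mod 16).
    The inverse of 11 mod 16 is 3 (since 11·3 = 33 = 2·16 + 1), so t ≡ 3·6 = 18 ≡ 2 (mod 16).
    Then x = 218 + 315·2 = 848, valid modulo lcm(315, 16) = 5040: x ≡ 848 (mod 5040).
Verify against each original: 848 mod 5 = 3, 848 mod 7 = 1, 848 mod 9 = 2, 848 mod 16 = 0.

x ≡ 848 (mod 5040).


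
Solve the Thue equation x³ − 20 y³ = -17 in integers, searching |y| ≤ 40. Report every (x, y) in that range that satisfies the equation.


The equation is x³ - 20y³ = -17. For fixed y, x³ = 20·y³ − 17, so a solution requires the RHS to be a perfect cube.
Strategy: iterate y from -40 to 40, compute RHS = 20·y³ − 17, and check whether it is a (positive or negative) perfect cube.
Check small values of y:
  y = 0: RHS = -17 is not a perfect cube.
  y = 1: RHS = 3 is not a perfect cube.
  y = -1: RHS = -37 is not a perfect cube.
  y = 2: RHS = 143 is not a perfect cube.
  y = -2: RHS = -177 is not a perfect cube.
  y = 3: RHS = 523 is not a perfect cube.
  y = -3: RHS = -557 is not a perfect cube.
Continuing the search up to |y| = 40 finds no solutions either.
No (x, y) in the scanned range satisfies the equation.

No integer solutions with |y| ≤ 40.


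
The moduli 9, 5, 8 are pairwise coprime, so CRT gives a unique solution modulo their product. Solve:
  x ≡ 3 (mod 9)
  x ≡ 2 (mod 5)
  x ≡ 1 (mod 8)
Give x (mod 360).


Moduli 9, 5, 8 are pairwise coprime; by CRT there is a unique solution modulo M = 9 · 5 · 8 = 360.
Solve pairwise, accumulating the modulus:
  Start with x ≡ 3 (mod 9).
  Combine with x ≡ 2 (mod 5): since gcd(9, 5) = 1, we get a unique residue mod 45.
    Write x = 3 + 9·t and substitute into x ≡ 2 (mod 5): 9·t ≡ 2 − 3 = -1 (mod 5).
    Reduce coefficients mod 5: 4·t ≡ 4 (mod 5).
    The inverse of 4 mod 5 is 4 (since 4·4 = 16 = 3·5 + 1), so t ≡ 4·4 = 16 ≡ 1 (mod 5).
    Then x = 3 + 9·1 = 12, valid modulo lcm(9, 5) = 45: x ≡ 12 (mod 45).
  Combine with x ≡ 1 (mod 8): since gcd(45, 8) = 1, we get a unique residue mod 360.
    Write x = 12 + 45·t and substitute into x ≡ 1 (mod 8): 45·t ≡ 1 − 12 = -11 (mod 8).
    Reduce coefficients mod 8: 5·t ≡ 5 (mod 8).
    The inverse of 5 mod 8 is 5 (since 5·5 = 25 = 3·8 + 1), so t ≡ 5·5 = 25 ≡ 1 (mod 8).
    Then x = 12 + 45·1 = 57, valid modulo lcm(45, 8) = 360: x ≡ 57 (mod 360).
Verify: 57 mod 9 = 3 ✓, 57 mod 5 = 2 ✓, 57 mod 8 = 1 ✓.

x ≡ 57 (mod 360).


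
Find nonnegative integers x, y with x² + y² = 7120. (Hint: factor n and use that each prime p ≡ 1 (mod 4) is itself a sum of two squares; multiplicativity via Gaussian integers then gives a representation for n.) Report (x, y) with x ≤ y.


Step 1: Factor n = 7120 = 2^4 · 5 · 89.
Step 2: Check the mod-4 condition on each prime factor: 2 = 2 (special); 5 ≡ 1 (mod 4), exponent 1; 89 ≡ 1 (mod 4), exponent 1.
All primes ≡ 3 (mod 4) appear to even exponent (or don't appear), so by the two-squares theorem n IS expressible as a sum of two squares.
Step 3: Build a representation. Group n = k² · m with k = 4 and m = 5 · 89 = 445 (a product of primes ≡ 1 (mod 4)); a representation of m scales to one of n via (k·x)² + (k·y)² = k²(x² + y²). Each prime p ≡ 1 (mod 4) is itself a sum of two squares; find a² by testing p − a² for a perfect square:
  5: 5 − 1² = 4 = 2² ⇒ 5 = 1² + 2².
  89: 89 − 1² = 88, 89 − 2² = 85, 89 − 3² = 80, 89 − 4² = 73, 89 − 5² = 64 = 8² ⇒ 89 = 5² + 8².
  Combine using the Brahmagupta–Fibonacci identity (a² + b²)(c² + d²) = (ac − bd)² + (ad + bc)² = (ac + bd)² + (ad − bc)²:
  5 · 89 = 445: from (1² + 2²)(5² + 8²), take (1·5 − 2·8, 1·8 + 2·5) = (5 − 16, 8 + 10) = (-11, 18); dropping signs (only squares matter) gives (11, 18); check 11² + 18² = 121 + 324 = 445 ✓.
  Scale by k = 4: (4·11, 4·18) = (44, 72).
Step 4: Order so x ≤ y and verify: 44² + 72² = 1936 + 5184 = 7120 = n. ✓

n = 7120 = 44² + 72² (one valid representation with x ≤ y).


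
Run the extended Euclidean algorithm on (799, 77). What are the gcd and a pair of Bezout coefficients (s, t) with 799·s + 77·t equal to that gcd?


Euclidean algorithm on (799, 77) — divide until remainder is 0:
  799 = 10 · 77 + 29
  77 = 2 · 29 + 19
  29 = 1 · 19 + 10
  19 = 1 · 10 + 9
  10 = 1 · 9 + 1
  9 = 9 · 1 + 0
gcd(799, 77) = 1.
Track Bezout coefficients alongside the remainders: start with r₀ = 799 = a·1 + b·0 (s = 1, t = 0) and r₁ = 77 = a·0 + b·1 (s = 0, t = 1); each new remainder r_{k+1} = r_{k-1} − q_k·r_k inherits s_{k+1} = s_{k-1} − q_k·s_k, t_{k+1} = t_{k-1} − q_k·t_k, so r_k = a·s_k + b·t_k at every step:
  q = 10: r = 29, s = 1 − 10·0 = 1, t = 0 − 10·1 = -10  (check: 799·1 + 77·(-10) = 29)
  q = 2: r = 19, s = 0 − 2·1 = -2, t = 1 − 2·(-10) = 21  (check: 799·(-2) + 77·21 = 19)
  q = 1: r = 10, s = 1 − 1·(-2) = 3, t = -10 − 1·21 = -31  (check: 799·3 + 77·(-31) = 10)
  q = 1: r = 9, s = -2 − 1·3 = -5, t = 21 − 1·(-31) = 52  (check: 799·(-5) + 77·52 = 9)
  q = 1: r = 1, s = 3 − 1·(-5) = 8, t = -31 − 1·52 = -83  (check: 799·8 + 77·(-83) = 1)
The row with r = 1 (the gcd) gives the Bezout coefficients s = 8, t = -83.
Result: 799 · (8) + 77 · (-83) = 1.

gcd(799, 77) = 1; s = 8, t = -83 (check: 799·8 + 77·(-83) = 1).


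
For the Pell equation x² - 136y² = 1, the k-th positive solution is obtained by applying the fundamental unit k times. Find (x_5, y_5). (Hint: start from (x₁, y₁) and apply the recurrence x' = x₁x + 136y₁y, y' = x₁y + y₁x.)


Step 1: Find the fundamental solution (x₁, y₁) of x² - 136y² = 1.
  Expand √136 as a continued fraction. a₀ = ⌊√136⌋ = 11; iterate m_{k+1} = d_k·a_k − m_k, d_{k+1} = (136 − m_{k+1}²)/d_k, a_{k+1} = ⌊(a₀ + m_{k+1})/d_{k+1}⌋ (starting m₀ = 0, d₀ = 1), with convergents p_k = a_k·p_{k-1} + p_{k-2}, q_k = a_k·q_{k-1} + q_{k-2} (p₋₁ = 1, q₋₁ = 0):
  k = 0: a₀ = 11; p₀/q₀ = 11/1; p₀² − 136·q₀² = 121 − 136 = -15.
  k = 1: m = 11, d = 15, a = ⌊(11 + 11)/15⌋ = 1; p/q = (1·11 + 1)/(1·1 + 0) = 12/1; p² − 136·q² = 144 − 136 = 8.
  k = 2: m = 4, d = 8, a = ⌊(11 + 4)/8⌋ = 1; p/q = (1·12 + 11)/(1·1 + 1) = 23/2; p² − 136·q² = 529 − 544 = -15.
  k = 3: m = 4, d = 15, a = ⌊(11 + 4)/15⌋ = 1; p/q = (1·23 + 12)/(1·2 + 1) = 35/3; p² − 136·q² = 1225 − 1224 = 1.
  The first convergent with p² − 136·q² = 1 gives the fundamental solution (x₁, y₁) = (35, 3).
Step 2: Apply the recurrence (x_{n+1}, y_{n+1}) = (x₁x_n + 136y₁y_n, x₁y_n + y₁x_n) repeatedly.
  From (x_1, y_1) = (35, 3): x_2 = 35·35 + 136·3·3 = 2449; y_2 = 35·3 + 3·35 = 210.
  From (x_2, y_2) = (2449, 210): x_3 = 35·2449 + 136·3·210 = 171395; y_3 = 35·210 + 3·2449 = 14697.
  From (x_3, y_3) = (171395, 14697): x_4 = 35·171395 + 136·3·14697 = 11995201; y_4 = 35·14697 + 3·171395 = 1028580.
  From (x_4, y_4) = (11995201, 1028580): x_5 = 35·11995201 + 136·3·1028580 = 839492675; y_5 = 35·1028580 + 3·11995201 = 71985903.
Step 3: Verify x_5² - 136·y_5² = 704747951378655625 - 704747951378655624 = 1 (should be 1). ✓

(x_1, y_1) = (35, 3); (x_5, y_5) = (839492675, 71985903).


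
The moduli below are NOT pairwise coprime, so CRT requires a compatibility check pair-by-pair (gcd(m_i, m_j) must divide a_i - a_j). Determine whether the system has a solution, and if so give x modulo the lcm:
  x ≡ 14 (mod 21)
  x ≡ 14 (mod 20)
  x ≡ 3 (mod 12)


Moduli 21, 20, 12 are not pairwise coprime, so CRT works modulo lcm(m_i) when all pairwise compatibility conditions hold.
Pairwise compatibility: gcd(m_i, m_j) must divide a_i - a_j for every pair.
Merge one congruence at a time:
  Start: x ≡ 14 (mod 21).
  Combine with x ≡ 14 (mod 20): gcd(21, 20) = 1; 14 - 14 = 0, which IS divisible by 1, so compatible.
    Write x = 14 + 21·t and substitute into x ≡ 14 (mod 20): 21·t ≡ 14 − 14 = 0 (mod 20).
    Reduce coefficients mod 20: 1·t ≡ 0 (mod 20).
    So t ≡ 0 (mod 20).
    Then x = 14 + 21·0 = 14, valid modulo lcm(21, 20) = 420: x ≡ 14 (mod 420).
  Combine with x ≡ 3 (mod 12): gcd(420, 12) = 12, and 3 - 14 = -11 is NOT divisible by 12.
    ⇒ system is inconsistent (no integer solution).

No solution (the system is inconsistent).


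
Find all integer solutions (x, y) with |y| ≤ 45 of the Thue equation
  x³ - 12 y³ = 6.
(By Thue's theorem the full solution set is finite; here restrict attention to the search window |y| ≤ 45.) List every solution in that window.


The equation is x³ - 12y³ = 6. For fixed y, x³ = 12·y³ + 6, so a solution requires the RHS to be a perfect cube.
Strategy: iterate y from -45 to 45, compute RHS = 12·y³ + 6, and check whether it is a (positive or negative) perfect cube.
Check small values of y:
  y = 0: RHS = 6 is not a perfect cube.
  y = 1: RHS = 18 is not a perfect cube.
  y = -1: RHS = -6 is not a perfect cube.
  y = 2: RHS = 102 is not a perfect cube.
  y = -2: RHS = -90 is not a perfect cube.
  y = 3: RHS = 330 is not a perfect cube.
  y = -3: RHS = -318 is not a perfect cube.
Continuing the search up to |y| = 45 finds no solutions either.
No (x, y) in the scanned range satisfies the equation.

No integer solutions with |y| ≤ 45.


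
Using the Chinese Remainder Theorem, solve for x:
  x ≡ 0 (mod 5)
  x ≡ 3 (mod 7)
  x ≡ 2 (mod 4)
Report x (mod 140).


Moduli 5, 7, 4 are pairwise coprime; by CRT there is a unique solution modulo M = 5 · 7 · 4 = 140.
Solve pairwise, accumulating the modulus:
  Start with x ≡ 0 (mod 5).
  Combine with x ≡ 3 (mod 7): since gcd(5, 7) = 1, we get a unique residue mod 35.
    Write x = 0 + 5·t and substitute into x ≡ 3 (mod 7): 5·t ≡ 3 − 0 = 3 (mod 7).
    The inverse of 5 mod 7 is 3 (since 5·3 = 15 = 2·7 + 1), so t ≡ 3·3 = 9 ≡ 2 (mod 7).
    Then x = 0 + 5·2 = 10, valid modulo lcm(5, 7) = 35: x ≡ 10 (mod 35).
  Combine with x ≡ 2 (mod 4): since gcd(35, 4) = 1, we get a unique residue mod 140.
    Write x = 10 + 35·t and substitute into x ≡ 2 (mod 4): 35·t ≡ 2 − 10 = -8 (mod 4).
    Reduce coefficients mod 4: 3·t ≡ 0 (mod 4).
    The inverse of 3 mod 4 is 3 (since 3·3 = 9 = 2·4 + 1), so t ≡ 3·0 = 0 ≡ 0 (mod 4).
    Then x = 10 + 35·0 = 10, valid modulo lcm(35, 4) = 140: x ≡ 10 (mod 140).
Verify: 10 mod 5 = 0 ✓, 10 mod 7 = 3 ✓, 10 mod 4 = 2 ✓.

x ≡ 10 (mod 140).


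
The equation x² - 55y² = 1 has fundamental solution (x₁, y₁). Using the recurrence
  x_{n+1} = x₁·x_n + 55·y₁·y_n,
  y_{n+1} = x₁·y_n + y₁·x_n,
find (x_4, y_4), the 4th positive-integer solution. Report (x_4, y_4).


Step 1: Find the fundamental solution (x₁, y₁) of x² - 55y² = 1.
  Expand √55 as a continued fraction. a₀ = ⌊√55⌋ = 7; iterate m_{k+1} = d_k·a_k − m_k, d_{k+1} = (55 − m_{k+1}²)/d_k, a_{k+1} = ⌊(a₀ + m_{k+1})/d_{k+1}⌋ (starting m₀ = 0, d₀ = 1), with convergents p_k = a_k·p_{k-1} + p_{k-2}, q_k = a_k·q_{k-1} + q_{k-2} (p₋₁ = 1, q₋₁ = 0):
  k = 0: a₀ = 7; p₀/q₀ = 7/1; p₀² − 55·q₀² = 49 − 55 = -6.
  k = 1: m = 7, d = 6, a = ⌊(7 + 7)/6⌋ = 2; p/q = (2·7 + 1)/(2·1 + 0) = 15/2; p² − 55·q² = 225 − 220 = 5.
  k = 2: m = 5, d = 5, a = ⌊(7 + 5)/5⌋ = 2; p/q = (2·15 + 7)/(2·2 + 1) = 37/5; p² − 55·q² = 1369 − 1375 = -6.
  k = 3: m = 5, d = 6, a = ⌊(7 + 5)/6⌋ = 2; p/q = (2·37 + 15)/(2·5 + 2) = 89/12; p² − 55·q² = 7921 − 7920 = 1.
  The first convergent with p² − 55·q² = 1 gives the fundamental solution (x₁, y₁) = (89, 12).
Step 2: Apply the recurrence (x_{n+1}, y_{n+1}) = (x₁x_n + 55y₁y_n, x₁y_n + y₁x_n) repeatedly.
  From (x_1, y_1) = (89, 12): x_2 = 89·89 + 55·12·12 = 15841; y_2 = 89·12 + 12·89 = 2136.
  From (x_2, y_2) = (15841, 2136): x_3 = 89·15841 + 55·12·2136 = 2819609; y_3 = 89·2136 + 12·15841 = 380196.
  From (x_3, y_3) = (2819609, 380196): x_4 = 89·2819609 + 55·12·380196 = 501874561; y_4 = 89·380196 + 12·2819609 = 67672752.
Step 3: Verify x_4² - 55·y_4² = 251878074978942721 - 251878074978942720 = 1 (should be 1). ✓

(x_1, y_1) = (89, 12); (x_4, y_4) = (501874561, 67672752).


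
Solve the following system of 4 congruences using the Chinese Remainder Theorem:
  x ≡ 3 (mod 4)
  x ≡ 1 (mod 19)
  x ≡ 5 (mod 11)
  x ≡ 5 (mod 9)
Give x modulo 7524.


Product of moduli M = 4 · 19 · 11 · 9 = 7524.
Merge one congruence at a time:
  Start: x ≡ 3 (mod 4).
  Combine with x ≡ 1 (mod 19); new modulus lcm = 76.
    Write x = 3 + 4·t and substitute into x ≡ 1 (mod 19): 4·t ≡ 1 − 3 = -2 (mod 19).
    Reduce coefficients mod 19: 4·t ≡ 17 (mod 19).
    The inverse of 4 mod 19 is 5 (since 4·5 = 20 = 1·19 + 1), so t ≡ 5·17 = 85 ≡ 9 (mod 19).
    Then x = 3 + 4·9 = 39, valid modulo lcm(4, 19) = 76: x ≡ 39 (mod 76).
  Combine with x ≡ 5 (mod 11); new modulus lcm = 836.
    Write x = 39 + 76·t and substitute into x ≡ 5 (mod 11): 76·t ≡ 5 − 39 = -34 (mod 11).
    Reduce coefficients mod 11: 10·t ≡ 10 (mod 11).
    The inverse of 10 mod 11 is 10 (since 10·10 = 100 = 9·11 + 1), so t ≡ 10·10 = 100 ≡ 1 (mod 11).
    Then x = 39 + 76·1 = 115, valid modulo lcm(76, 11) = 836: x ≡ 115 (mod 836).
  Combine with x ≡ 5 (mod 9); new modulus lcm = 7524.
    Write x = 115 + 836·t and substitute into x ≡ 5 (mod 9): 836·t ≡ 5 − 115 = -110 (mod 9).
    Reduce coefficients mod 9: 8·t ≡ 7 (mod 9).
    The inverse of 8 mod 9 is 8 (since 8·8 = 64 = 7·9 + 1), so t ≡ 8·7 = 56 ≡ 2 (mod 9).
    Then x = 115 + 836·2 = 1787, valid modulo lcm(836, 9) = 7524: x ≡ 1787 (mod 7524).
Verify against each original: 1787 mod 4 = 3, 1787 mod 19 = 1, 1787 mod 11 = 5, 1787 mod 9 = 5.

x ≡ 1787 (mod 7524).


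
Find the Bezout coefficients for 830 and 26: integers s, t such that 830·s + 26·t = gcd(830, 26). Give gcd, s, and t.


Euclidean algorithm on (830, 26) — divide until remainder is 0:
  830 = 31 · 26 + 24
  26 = 1 · 24 + 2
  24 = 12 · 2 + 0
gcd(830, 26) = 2.
Track Bezout coefficients alongside the remainders: start with r₀ = 830 = a·1 + b·0 (s = 1, t = 0) and r₁ = 26 = a·0 + b·1 (s = 0, t = 1); each new remainder r_{k+1} = r_{k-1} − q_k·r_k inherits s_{k+1} = s_{k-1} − q_k·s_k, t_{k+1} = t_{k-1} − q_k·t_k, so r_k = a·s_k + b·t_k at every step:
  q = 31: r = 24, s = 1 − 31·0 = 1, t = 0 − 31·1 = -31  (check: 830·1 + 26·(-31) = 24)
  q = 1: r = 2, s = 0 − 1·1 = -1, t = 1 − 1·(-31) = 32  (check: 830·(-1) + 26·32 = 2)
The row with r = 2 (the gcd) gives the Bezout coefficients s = -1, t = 32.
Result: 830 · (-1) + 26 · (32) = 2.

gcd(830, 26) = 2; s = -1, t = 32 (check: 830·(-1) + 26·32 = 2).


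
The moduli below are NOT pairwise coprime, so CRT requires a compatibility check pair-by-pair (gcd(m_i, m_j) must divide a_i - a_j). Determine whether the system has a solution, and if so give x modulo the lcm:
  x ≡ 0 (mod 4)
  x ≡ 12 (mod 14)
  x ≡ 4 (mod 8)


Moduli 4, 14, 8 are not pairwise coprime, so CRT works modulo lcm(m_i) when all pairwise compatibility conditions hold.
Pairwise compatibility: gcd(m_i, m_j) must divide a_i - a_j for every pair.
Merge one congruence at a time:
  Start: x ≡ 0 (mod 4).
  Combine with x ≡ 12 (mod 14): gcd(4, 14) = 2; 12 - 0 = 12, which IS divisible by 2, so compatible.
    Write x = 0 + 4·t and substitute into x ≡ 12 (mod 14): 4·t ≡ 12 − 0 = 12 (mod 14).
    Divide the congruence (and modulus) by g = 2: 2·t ≡ 6 (mod 7).
    The inverse of 2 mod 7 is 4 (since 2·4 = 8 = 1·7 + 1), so t ≡ 4·6 = 24 ≡ 3 (mod 7).
    Then x = 0 + 4·3 = 12, valid modulo lcm(4, 14) = 28: x ≡ 12 (mod 28).
  Combine with x ≡ 4 (mod 8): gcd(28, 8) = 4; 4 - 12 = -8, which IS divisible by 4, so compatible.
    Write x = 12 + 28·t and substitute into x ≡ 4 (mod 8): 28·t ≡ 4 − 12 = -8 (mod 8).
    Divide the congruence (and modulus) by g = 4: 7·t ≡ -2 (mod 2).
    Reduce coefficients mod 2: 1·t ≡ 0 (mod 2).
    So t ≡ 0 (mod 2).
    Then x = 12 + 28·0 = 12, valid modulo lcm(28, 8) = 56: x ≡ 12 (mod 56).
Verify: 12 mod 4 = 0, 12 mod 14 = 12, 12 mod 8 = 4.

x ≡ 12 (mod 56).


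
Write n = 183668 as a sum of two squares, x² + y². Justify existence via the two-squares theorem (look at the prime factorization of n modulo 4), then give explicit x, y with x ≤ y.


Step 1: Factor n = 183668 = 2^2 · 17 · 37 · 73.
Step 2: Check the mod-4 condition on each prime factor: 2 = 2 (special); 17 ≡ 1 (mod 4), exponent 1; 37 ≡ 1 (mod 4), exponent 1; 73 ≡ 1 (mod 4), exponent 1.
All primes ≡ 3 (mod 4) appear to even exponent (or don't appear), so by the two-squares theorem n IS expressible as a sum of two squares.
Step 3: Build a representation. Group n = k² · m with k = 2 and m = 17 · 37 · 73 = 45917 (a product of primes ≡ 1 (mod 4)); a representation of m scales to one of n via (k·x)² + (k·y)² = k²(x² + y²). Each prime p ≡ 1 (mod 4) is itself a sum of two squares; find a² by testing p − a² for a perfect square:
  17: 17 − 1² = 16 = 4² ⇒ 17 = 1² + 4².
  37: 37 − 1² = 36 = 6² ⇒ 37 = 1² + 6².
  73: 73 − 1² = 72, 73 − 2² = 69, 73 − 3² = 64 = 8² ⇒ 73 = 3² + 8².
  Combine using the Brahmagupta–Fibonacci identity (a² + b²)(c² + d²) = (ac − bd)² + (ad + bc)² = (ac + bd)² + (ad − bc)²:
  17 · 37 = 629: from (1² + 4²)(1² + 6²), take (1·1 − 4·6, 1·6 + 4·1) = (1 − 24, 6 + 4) = (-23, 10); dropping signs (only squares matter) gives (23, 10); check 23² + 10² = 529 + 100 = 629 ✓.
  629 · 73 = 45917: from (23² + 10²)(3² + 8²), take (23·3 − 10·8, 23·8 + 10·3) = (69 − 80, 184 + 30) = (-11, 214); dropping signs (only squares matter) gives (11, 214); check 11² + 214² = 121 + 45796 = 45917 ✓.
  Scale by k = 2: (2·11, 2·214) = (22, 428).
Step 4: Order so x ≤ y and verify: 22² + 428² = 484 + 183184 = 183668 = n. ✓

n = 183668 = 22² + 428² (one valid representation with x ≤ y).


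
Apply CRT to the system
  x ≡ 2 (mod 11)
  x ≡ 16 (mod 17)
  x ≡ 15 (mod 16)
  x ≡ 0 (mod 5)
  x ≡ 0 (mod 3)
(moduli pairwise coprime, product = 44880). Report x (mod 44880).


Product of moduli M = 11 · 17 · 16 · 5 · 3 = 44880.
Merge one congruence at a time:
  Start: x ≡ 2 (mod 11).
  Combine with x ≡ 16 (mod 17); new modulus lcm = 187.
    Write x = 2 + 11·t and substitute into x ≡ 16 (mod 17): 11·t ≡ 16 − 2 = 14 (mod 17).
    The inverse of 11 mod 17 is 14 (since 11·14 = 154 = 9·17 + 1), so t ≡ 14·14 = 196 ≡ 9 (mod 17).
    Then x = 2 + 11·9 = 101, valid modulo lcm(11, 17) = 187: x ≡ 101 (mod 187).
  Combine with x ≡ 15 (mod 16); new modulus lcm = 2992.
    Write x = 101 + 187·t and substitute into x ≡ 15 (mod 16): 187·t ≡ 15 − 101 = -86 (mod 16).
    Reduce coefficients mod 16: 11·t ≡ 10 (mod 16).
    The inverse of 11 mod 16 is 3 (since 11·3 = 33 = 2·16 + 1), so t ≡ 3·10 = 30 ≡ 14 (mod 16).
    Then x = 101 + 187·14 = 2719, valid modulo lcm(187, 16) = 2992: x ≡ 2719 (mod 2992).
  Combine with x ≡ 0 (mod 5); new modulus lcm = 14960.
    Write x = 2719 + 2992·t and substitute into x ≡ 0 (mod 5): 2992·t ≡ 0 − 2719 = -2719 (mod 5).
    Reduce coefficients mod 5: 2·t ≡ 1 (mod 5).
    The inverse of 2 mod 5 is 3 (since 2·3 = 6 = 1·5 + 1), so t ≡ 3·1 = 3 ≡ 3 (mod 5).
    Then x = 2719 + 2992·3 = 11695, valid modulo lcm(2992, 5) = 14960: x ≡ 11695 (mod 14960).
  Combine with x ≡ 0 (mod 3); new modulus lcm = 44880.
    Write x = 11695 + 14960·t and substitute into x ≡ 0 (mod 3): 14960·t ≡ 0 − 11695 = -11695 (mod 3).
    Reduce coefficients mod 3: 2·t ≡ 2 (mod 3).
    The inverse of 2 mod 3 is 2 (since 2·2 = 4 = 1·3 + 1), so t ≡ 2·2 = 4 ≡ 1 (mod 3).
    Then x = 11695 + 14960·1 = 26655, valid modulo lcm(14960, 3) = 44880: x ≡ 26655 (mod 44880).
Verify against each original: 26655 mod 11 = 2, 26655 mod 17 = 16, 26655 mod 16 = 15, 26655 mod 5 = 0, 26655 mod 3 = 0.

x ≡ 26655 (mod 44880).


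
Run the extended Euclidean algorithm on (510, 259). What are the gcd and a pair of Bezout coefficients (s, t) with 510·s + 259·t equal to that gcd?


Euclidean algorithm on (510, 259) — divide until remainder is 0:
  510 = 1 · 259 + 251
  259 = 1 · 251 + 8
  251 = 31 · 8 + 3
  8 = 2 · 3 + 2
  3 = 1 · 2 + 1
  2 = 2 · 1 + 0
gcd(510, 259) = 1.
Track Bezout coefficients alongside the remainders: start with r₀ = 510 = a·1 + b·0 (s = 1, t = 0) and r₁ = 259 = a·0 + b·1 (s = 0, t = 1); each new remainder r_{k+1} = r_{k-1} − q_k·r_k inherits s_{k+1} = s_{k-1} − q_k·s_k, t_{k+1} = t_{k-1} − q_k·t_k, so r_k = a·s_k + b·t_k at every step:
  q = 1: r = 251, s = 1 − 1·0 = 1, t = 0 − 1·1 = -1  (check: 510·1 + 259·(-1) = 251)
  q = 1: r = 8, s = 0 − 1·1 = -1, t = 1 − 1·(-1) = 2  (check: 510·(-1) + 259·2 = 8)
  q = 31: r = 3, s = 1 − 31·(-1) = 32, t = -1 − 31·2 = -63  (check: 510·32 + 259·(-63) = 3)
  q = 2: r = 2, s = -1 − 2·32 = -65, t = 2 − 2·(-63) = 128  (check: 510·(-65) + 259·128 = 2)
  q = 1: r = 1, s = 32 − 1·(-65) = 97, t = -63 − 1·128 = -191  (check: 510·97 + 259·(-191) = 1)
The row with r = 1 (the gcd) gives the Bezout coefficients s = 97, t = -191.
Result: 510 · (97) + 259 · (-191) = 1.

gcd(510, 259) = 1; s = 97, t = -191 (check: 510·97 + 259·(-191) = 1).


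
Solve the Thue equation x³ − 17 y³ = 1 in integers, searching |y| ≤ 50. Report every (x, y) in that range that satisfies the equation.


The equation is x³ - 17y³ = 1. For fixed y, x³ = 17·y³ + 1, so a solution requires the RHS to be a perfect cube.
Strategy: iterate y from -50 to 50, compute RHS = 17·y³ + 1, and check whether it is a (positive or negative) perfect cube.
Check small values of y:
  y = 0: RHS = 1 = (1)³ ⇒ x = 1 works.
  y = 1: RHS = 18 is not a perfect cube.
  y = -1: RHS = -16 is not a perfect cube.
  y = 2: RHS = 137 is not a perfect cube.
  y = -2: RHS = -135 is not a perfect cube.
  y = 3: RHS = 460 is not a perfect cube.
  y = -3: RHS = -458 is not a perfect cube.
Continuing, at y = 7: RHS = 5832 = (18)³ ⇒ x = 18 works.
Searching the remaining y in |y| ≤ 50 finds no further solutions.
Collected solutions: (1, 0), (18, 7).

Solutions (with |y| ≤ 50): (1, 0), (18, 7).


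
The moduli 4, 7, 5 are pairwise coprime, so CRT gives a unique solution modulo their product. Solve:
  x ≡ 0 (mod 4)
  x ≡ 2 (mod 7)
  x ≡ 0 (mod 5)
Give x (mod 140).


Moduli 4, 7, 5 are pairwise coprime; by CRT there is a unique solution modulo M = 4 · 7 · 5 = 140.
Solve pairwise, accumulating the modulus:
  Start with x ≡ 0 (mod 4).
  Combine with x ≡ 2 (mod 7): since gcd(4, 7) = 1, we get a unique residue mod 28.
    Write x = 0 + 4·t and substitute into x ≡ 2 (mod 7): 4·t ≡ 2 − 0 = 2 (mod 7).
    The inverse of 4 mod 7 is 2 (since 4·2 = 8 = 1·7 + 1), so t ≡ 2·2 = 4 ≡ 4 (mod 7).
    Then x = 0 + 4·4 = 16, valid modulo lcm(4, 7) = 28: x ≡ 16 (mod 28).
  Combine with x ≡ 0 (mod 5): since gcd(28, 5) = 1, we get a unique residue mod 140.
    Write x = 16 + 28·t and substitute into x ≡ 0 (mod 5): 28·t ≡ 0 − 16 = -16 (mod 5).
    Reduce coefficients mod 5: 3·t ≡ 4 (mod 5).
    The inverse of 3 mod 5 is 2 (since 3·2 = 6 = 1·5 + 1), so t ≡ 2·4 = 8 ≡ 3 (mod 5).
    Then x = 16 + 28·3 = 100, valid modulo lcm(28, 5) = 140: x ≡ 100 (mod 140).
Verify: 100 mod 4 = 0 ✓, 100 mod 7 = 2 ✓, 100 mod 5 = 0 ✓.

x ≡ 100 (mod 140).


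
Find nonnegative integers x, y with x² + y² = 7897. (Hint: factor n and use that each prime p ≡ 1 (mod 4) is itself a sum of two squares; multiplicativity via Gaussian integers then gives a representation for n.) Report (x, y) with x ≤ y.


Step 1: Factor n = 7897 = 53 · 149.
Step 2: Check the mod-4 condition on each prime factor: 53 ≡ 1 (mod 4), exponent 1; 149 ≡ 1 (mod 4), exponent 1.
All primes ≡ 3 (mod 4) appear to even exponent (or don't appear), so by the two-squares theorem n IS expressible as a sum of two squares.
Step 3: Build a representation. Here n = 53 · 149 is a product of primes ≡ 1 (mod 4). Each prime p ≡ 1 (mod 4) is itself a sum of two squares; find a² by testing p − a² for a perfect square:
  53: 53 − 1² = 52, 53 − 2² = 49 = 7² ⇒ 53 = 2² + 7².
  149: 149 − 1² = 148, 149 − 2² = 145, 149 − 3² = 140, 149 − 4² = 133, 149 − 5² = 124, 149 − 6² = 113, 149 − 7² = 100 = 10² ⇒ 149 = 7² + 10².
  Combine using the Brahmagupta–Fibonacci identity (a² + b²)(c² + d²) = (ac − bd)² + (ad + bc)² = (ac + bd)² + (ad − bc)²:
  53 · 149 = 7897: from (2² + 7²)(7² + 10²), take (2·7 − 7·10, 2·10 + 7·7) = (14 − 70, 20 + 49) = (-56, 69); dropping signs (only squares matter) gives (56, 69); check 56² + 69² = 3136 + 4761 = 7897 ✓.
Step 4: Order so x ≤ y and verify: 56² + 69² = 3136 + 4761 = 7897 = n. ✓

n = 7897 = 56² + 69² (one valid representation with x ≤ y).


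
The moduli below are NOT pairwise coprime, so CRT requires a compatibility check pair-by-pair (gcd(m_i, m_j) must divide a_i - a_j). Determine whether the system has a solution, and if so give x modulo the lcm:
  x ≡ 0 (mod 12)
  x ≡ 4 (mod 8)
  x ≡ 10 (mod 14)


Moduli 12, 8, 14 are not pairwise coprime, so CRT works modulo lcm(m_i) when all pairwise compatibility conditions hold.
Pairwise compatibility: gcd(m_i, m_j) must divide a_i - a_j for every pair.
Merge one congruence at a time:
  Start: x ≡ 0 (mod 12).
  Combine with x ≡ 4 (mod 8): gcd(12, 8) = 4; 4 - 0 = 4, which IS divisible by 4, so compatible.
    Write x = 0 + 12·t and substitute into x ≡ 4 (mod 8): 12·t ≡ 4 − 0 = 4 (mod 8).
    Divide the congruence (and modulus) by g = 4: 3·t ≡ 1 (mod 2).
    Reduce coefficients mod 2: 1·t ≡ 1 (mod 2).
    So t ≡ 1 (mod 2).
    Then x = 0 + 12·1 = 12, valid modulo lcm(12, 8) = 24: x ≡ 12 (mod 24).
  Combine with x ≡ 10 (mod 14): gcd(24, 14) = 2; 10 - 12 = -2, which IS divisible by 2, so compatible.
    Write x = 12 + 24·t and substitute into x ≡ 10 (mod 14): 24·t ≡ 10 − 12 = -2 (mod 14).
    Divide the congruence (and modulus) by g = 2: 12·t ≡ -1 (mod 7).
    Reduce coefficients mod 7: 5·t ≡ 6 (mod 7).
    The inverse of 5 mod 7 is 3 (since 5·3 = 15 = 2·7 + 1), so t ≡ 3·6 = 18 ≡ 4 (mod 7).
    Then x = 12 + 24·4 = 108, valid modulo lcm(24, 14) = 168: x ≡ 108 (mod 168).
Verify: 108 mod 12 = 0, 108 mod 8 = 4, 108 mod 14 = 10.

x ≡ 108 (mod 168).


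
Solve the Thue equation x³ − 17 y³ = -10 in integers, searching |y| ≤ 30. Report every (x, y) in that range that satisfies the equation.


The equation is x³ - 17y³ = -10. For fixed y, x³ = 17·y³ − 10, so a solution requires the RHS to be a perfect cube.
Strategy: iterate y from -30 to 30, compute RHS = 17·y³ − 10, and check whether it is a (positive or negative) perfect cube.
Check small values of y:
  y = 0: RHS = -10 is not a perfect cube.
  y = 1: RHS = 7 is not a perfect cube.
  y = -1: RHS = -27 = (-3)³ ⇒ x = -3 works.
  y = 2: RHS = 126 is not a perfect cube.
  y = -2: RHS = -146 is not a perfect cube.
  y = 3: RHS = 449 is not a perfect cube.
  y = -3: RHS = -469 is not a perfect cube.
Continuing the search up to |y| = 30 finds no further solutions beyond those listed.
Collected solutions: (-3, -1).

Solutions (with |y| ≤ 30): (-3, -1).


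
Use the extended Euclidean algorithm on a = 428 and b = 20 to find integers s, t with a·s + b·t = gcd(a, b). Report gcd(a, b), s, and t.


Euclidean algorithm on (428, 20) — divide until remainder is 0:
  428 = 21 · 20 + 8
  20 = 2 · 8 + 4
  8 = 2 · 4 + 0
gcd(428, 20) = 4.
Track Bezout coefficients alongside the remainders: start with r₀ = 428 = a·1 + b·0 (s = 1, t = 0) and r₁ = 20 = a·0 + b·1 (s = 0, t = 1); each new remainder r_{k+1} = r_{k-1} − q_k·r_k inherits s_{k+1} = s_{k-1} − q_k·s_k, t_{k+1} = t_{k-1} − q_k·t_k, so r_k = a·s_k + b·t_k at every step:
  q = 21: r = 8, s = 1 − 21·0 = 1, t = 0 − 21·1 = -21  (check: 428·1 + 20·(-21) = 8)
  q = 2: r = 4, s = 0 − 2·1 = -2, t = 1 − 2·(-21) = 43  (check: 428·(-2) + 20·43 = 4)
The row with r = 4 (the gcd) gives the Bezout coefficients s = -2, t = 43.
Result: 428 · (-2) + 20 · (43) = 4.

gcd(428, 20) = 4; s = -2, t = 43 (check: 428·(-2) + 20·43 = 4).


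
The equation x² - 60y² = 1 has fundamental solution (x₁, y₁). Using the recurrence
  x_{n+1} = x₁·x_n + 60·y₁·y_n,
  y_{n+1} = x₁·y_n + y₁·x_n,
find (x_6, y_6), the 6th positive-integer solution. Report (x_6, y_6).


Step 1: Find the fundamental solution (x₁, y₁) of x² - 60y² = 1.
  Expand √60 as a continued fraction. a₀ = ⌊√60⌋ = 7; iterate m_{k+1} = d_k·a_k − m_k, d_{k+1} = (60 − m_{k+1}²)/d_k, a_{k+1} = ⌊(a₀ + m_{k+1})/d_{k+1}⌋ (starting m₀ = 0, d₀ = 1), with convergents p_k = a_k·p_{k-1} + p_{k-2}, q_k = a_k·q_{k-1} + q_{k-2} (p₋₁ = 1, q₋₁ = 0):
  k = 0: a₀ = 7; p₀/q₀ = 7/1; p₀² − 60·q₀² = 49 − 60 = -11.
  k = 1: m = 7, d = 11, a = ⌊(7 + 7)/11⌋ = 1; p/q = (1·7 + 1)/(1·1 + 0) = 8/1; p² − 60·q² = 64 − 60 = 4.
  k = 2: m = 4, d = 4, a = ⌊(7 + 4)/4⌋ = 2; p/q = (2·8 + 7)/(2·1 + 1) = 23/3; p² − 60·q² = 529 − 540 = -11.
  k = 3: m = 4, d = 11, a = ⌊(7 + 4)/11⌋ = 1; p/q = (1·23 + 8)/(1·3 + 1) = 31/4; p² − 60·q² = 961 − 960 = 1.
  The first convergent with p² − 60·q² = 1 gives the fundamental solution (x₁, y₁) = (31, 4).
Step 2: Apply the recurrence (x_{n+1}, y_{n+1}) = (x₁x_n + 60y₁y_n, x₁y_n + y₁x_n) repeatedly.
  From (x_1, y_1) = (31, 4): x_2 = 31·31 + 60·4·4 = 1921; y_2 = 31·4 + 4·31 = 248.
  From (x_2, y_2) = (1921, 248): x_3 = 31·1921 + 60·4·248 = 119071; y_3 = 31·248 + 4·1921 = 15372.
  From (x_3, y_3) = (119071, 15372): x_4 = 31·119071 + 60·4·15372 = 7380481; y_4 = 31·15372 + 4·119071 = 952816.
  From (x_4, y_4) = (7380481, 952816): x_5 = 31·7380481 + 60·4·952816 = 457470751; y_5 = 31·952816 + 4·7380481 = 59059220.
  From (x_5, y_5) = (457470751, 59059220): x_6 = 31·457470751 + 60·4·59059220 = 28355806081; y_6 = 31·59059220 + 4·457470751 = 3660718824.
Step 3: Verify x_6² - 60·y_6² = 804051738503276578561 - 804051738503276578560 = 1 (should be 1). ✓

(x_1, y_1) = (31, 4); (x_6, y_6) = (28355806081, 3660718824).


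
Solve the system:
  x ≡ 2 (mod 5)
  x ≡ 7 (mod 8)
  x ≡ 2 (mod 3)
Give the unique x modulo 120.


Moduli 5, 8, 3 are pairwise coprime; by CRT there is a unique solution modulo M = 5 · 8 · 3 = 120.
Solve pairwise, accumulating the modulus:
  Start with x ≡ 2 (mod 5).
  Combine with x ≡ 7 (mod 8): since gcd(5, 8) = 1, we get a unique residue mod 40.
    Write x = 2 + 5·t and substitute into x ≡ 7 (mod 8): 5·t ≡ 7 − 2 = 5 (mod 8).
    The inverse of 5 mod 8 is 5 (since 5·5 = 25 = 3·8 + 1), so t ≡ 5·5 = 25 ≡ 1 (mod 8).
    Then x = 2 + 5·1 = 7, valid modulo lcm(5, 8) = 40: x ≡ 7 (mod 40).
  Combine with x ≡ 2 (mod 3): since gcd(40, 3) = 1, we get a unique residue mod 120.
    Write x = 7 + 40·t and substitute into x ≡ 2 (mod 3): 40·t ≡ 2 − 7 = -5 (mod 3).
    Reduce coefficients mod 3: 1·t ≡ 1 (mod 3).
    So t ≡ 1 (mod 3).
    Then x = 7 + 40·1 = 47, valid modulo lcm(40, 3) = 120: x ≡ 47 (mod 120).
Verify: 47 mod 5 = 2 ✓, 47 mod 8 = 7 ✓, 47 mod 3 = 2 ✓.

x ≡ 47 (mod 120).


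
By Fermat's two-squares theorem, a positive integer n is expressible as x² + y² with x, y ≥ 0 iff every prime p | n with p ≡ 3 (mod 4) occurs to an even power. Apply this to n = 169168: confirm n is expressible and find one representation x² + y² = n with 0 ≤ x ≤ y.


Step 1: Factor n = 169168 = 2^4 · 97 · 109.
Step 2: Check the mod-4 condition on each prime factor: 2 = 2 (special); 97 ≡ 1 (mod 4), exponent 1; 109 ≡ 1 (mod 4), exponent 1.
All primes ≡ 3 (mod 4) appear to even exponent (or don't appear), so by the two-squares theorem n IS expressible as a sum of two squares.
Step 3: Build a representation. Group n = k² · m with k = 4 and m = 97 · 109 = 10573 (a product of primes ≡ 1 (mod 4)); a representation of m scales to one of n via (k·x)² + (k·y)² = k²(x² + y²). Each prime p ≡ 1 (mod 4) is itself a sum of two squares; find a² by testing p − a² for a perfect square:
  97: 97 − 1² = 96, 97 − 2² = 93, 97 − 3² = 88, 97 − 4² = 81 = 9² ⇒ 97 = 4² + 9².
  109: 109 − 1² = 108, 109 − 2² = 105, 109 − 3² = 100 = 10² ⇒ 109 = 3² + 10².
  Combine using the Brahmagupta–Fibonacci identity (a² + b²)(c² + d²) = (ac − bd)² + (ad + bc)² = (ac + bd)² + (ad − bc)²:
  97 · 109 = 10573: from (4² + 9²)(3² + 10²), take (4·3 − 9·10, 4·10 + 9·3) = (12 − 90, 40 + 27) = (-78, 67); dropping signs (only squares matter) gives (78, 67); check 78² + 67² = 6084 + 4489 = 10573 ✓.
  Scale by k = 4: (4·78, 4·67) = (312, 268).
Step 4: Order so x ≤ y and verify: 268² + 312² = 71824 + 97344 = 169168 = n. ✓

n = 169168 = 268² + 312² (one valid representation with x ≤ y).


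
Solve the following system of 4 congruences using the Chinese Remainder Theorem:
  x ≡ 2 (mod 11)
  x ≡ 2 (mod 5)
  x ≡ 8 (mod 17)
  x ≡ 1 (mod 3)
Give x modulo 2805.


Product of moduli M = 11 · 5 · 17 · 3 = 2805.
Merge one congruence at a time:
  Start: x ≡ 2 (mod 11).
  Combine with x ≡ 2 (mod 5); new modulus lcm = 55.
    Write x = 2 + 11·t and substitute into x ≡ 2 (mod 5): 11·t ≡ 2 − 2 = 0 (mod 5).
    Reduce coefficients mod 5: 1·t ≡ 0 (mod 5).
    So t ≡ 0 (mod 5).
    Then x = 2 + 11·0 = 2, valid modulo lcm(11, 5) = 55: x ≡ 2 (mod 55).
  Combine with x ≡ 8 (mod 17); new modulus lcm = 935.
    Write x = 2 + 55·t and substitute into x ≡ 8 (mod 17): 55·t ≡ 8 − 2 = 6 (mod 17).
    Reduce coefficients mod 17: 4·t ≡ 6 (mod 17).
    The inverse of 4 mod 17 is 13 (since 4·13 = 52 = 3·17 + 1), so t ≡ 13·6 = 78 ≡ 10 (mod 17).
    Then x = 2 + 55·10 = 552, valid modulo lcm(55, 17) = 935: x ≡ 552 (mod 935).
  Combine with x ≡ 1 (mod 3); new modulus lcm = 2805.
    Write x = 552 + 935·t and substitute into x ≡ 1 (mod 3): 935·t ≡ 1 − 552 = -551 (mod 3).
    Reduce coefficients mod 3: 2·t ≡ 1 (mod 3).
    The inverse of 2 mod 3 is 2 (since 2·2 = 4 = 1·3 + 1), so t ≡ 2·1 = 2 ≡ 2 (mod 3).
    Then x = 552 + 935·2 = 2422, valid modulo lcm(935, 3) = 2805: x ≡ 2422 (mod 2805).
Verify against each original: 2422 mod 11 = 2, 2422 mod 5 = 2, 2422 mod 17 = 8, 2422 mod 3 = 1.

x ≡ 2422 (mod 2805).
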